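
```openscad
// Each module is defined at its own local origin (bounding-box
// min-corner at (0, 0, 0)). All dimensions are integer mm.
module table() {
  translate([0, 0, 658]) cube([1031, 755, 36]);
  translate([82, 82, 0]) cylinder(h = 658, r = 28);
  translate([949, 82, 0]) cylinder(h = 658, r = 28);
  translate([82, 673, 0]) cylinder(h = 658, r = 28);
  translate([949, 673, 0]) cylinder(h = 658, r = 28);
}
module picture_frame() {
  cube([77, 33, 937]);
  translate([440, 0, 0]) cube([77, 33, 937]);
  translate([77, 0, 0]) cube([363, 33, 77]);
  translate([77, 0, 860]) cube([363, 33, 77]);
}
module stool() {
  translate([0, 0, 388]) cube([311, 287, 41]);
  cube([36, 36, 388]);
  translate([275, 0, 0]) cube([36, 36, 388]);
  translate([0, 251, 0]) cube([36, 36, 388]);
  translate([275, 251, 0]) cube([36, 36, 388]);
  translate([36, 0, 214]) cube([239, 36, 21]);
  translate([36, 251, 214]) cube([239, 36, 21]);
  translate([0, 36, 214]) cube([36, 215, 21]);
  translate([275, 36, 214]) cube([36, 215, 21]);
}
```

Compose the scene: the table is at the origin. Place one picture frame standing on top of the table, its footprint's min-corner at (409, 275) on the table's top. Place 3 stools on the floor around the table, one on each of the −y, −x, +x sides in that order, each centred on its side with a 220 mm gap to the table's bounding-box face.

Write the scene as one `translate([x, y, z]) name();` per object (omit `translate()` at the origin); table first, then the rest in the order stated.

table();
translate([409, 275, 694]) picture_frame();
translate([360, -507, 0]) stool();
translate([-531, 234, 0]) stool();
translate([1251, 234, 0]) stool();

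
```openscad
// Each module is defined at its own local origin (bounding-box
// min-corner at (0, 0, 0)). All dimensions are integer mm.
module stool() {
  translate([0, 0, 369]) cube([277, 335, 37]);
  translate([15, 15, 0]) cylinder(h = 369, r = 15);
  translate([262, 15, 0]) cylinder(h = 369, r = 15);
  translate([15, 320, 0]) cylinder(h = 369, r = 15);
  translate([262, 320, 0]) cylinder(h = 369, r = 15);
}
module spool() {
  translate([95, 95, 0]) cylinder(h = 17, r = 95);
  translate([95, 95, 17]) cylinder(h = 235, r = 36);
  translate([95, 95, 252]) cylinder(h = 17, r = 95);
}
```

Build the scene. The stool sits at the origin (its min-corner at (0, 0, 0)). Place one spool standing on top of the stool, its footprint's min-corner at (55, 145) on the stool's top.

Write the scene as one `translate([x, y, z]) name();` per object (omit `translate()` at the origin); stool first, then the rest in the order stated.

stool();
translate([55, 145, 406]) spool();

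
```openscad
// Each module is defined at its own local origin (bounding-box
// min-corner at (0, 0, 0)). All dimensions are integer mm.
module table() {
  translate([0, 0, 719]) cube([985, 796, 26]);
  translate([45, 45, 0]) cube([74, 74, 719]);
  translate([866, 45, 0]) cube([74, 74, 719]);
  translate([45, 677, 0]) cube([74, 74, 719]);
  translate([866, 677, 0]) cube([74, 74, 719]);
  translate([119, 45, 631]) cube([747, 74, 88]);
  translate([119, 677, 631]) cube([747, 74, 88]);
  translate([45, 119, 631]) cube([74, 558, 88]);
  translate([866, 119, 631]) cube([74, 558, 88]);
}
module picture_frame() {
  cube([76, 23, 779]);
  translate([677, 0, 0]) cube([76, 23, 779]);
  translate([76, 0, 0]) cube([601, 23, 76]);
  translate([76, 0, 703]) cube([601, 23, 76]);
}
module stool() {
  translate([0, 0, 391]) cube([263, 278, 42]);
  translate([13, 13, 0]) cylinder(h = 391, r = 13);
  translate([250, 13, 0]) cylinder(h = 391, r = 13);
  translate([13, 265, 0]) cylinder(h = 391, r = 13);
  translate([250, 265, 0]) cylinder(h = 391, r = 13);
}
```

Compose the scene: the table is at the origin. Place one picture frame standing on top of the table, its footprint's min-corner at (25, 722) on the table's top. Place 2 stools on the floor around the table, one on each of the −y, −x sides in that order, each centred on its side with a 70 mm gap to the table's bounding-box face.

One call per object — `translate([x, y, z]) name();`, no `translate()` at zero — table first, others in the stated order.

table();
translate([25, 722, 745]) picture_frame();
translate([361, -348, 0]) stool();
translate([-333, 259, 0]) stool();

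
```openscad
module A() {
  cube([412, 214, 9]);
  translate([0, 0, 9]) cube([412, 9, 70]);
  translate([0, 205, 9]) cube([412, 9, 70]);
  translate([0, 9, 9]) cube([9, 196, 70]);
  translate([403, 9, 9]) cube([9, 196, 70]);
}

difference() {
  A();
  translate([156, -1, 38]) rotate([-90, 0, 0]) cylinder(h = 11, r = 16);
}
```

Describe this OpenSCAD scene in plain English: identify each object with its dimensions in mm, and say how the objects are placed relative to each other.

A is an open-topped rectangular box: outside dimensions 412×214×79 mm, with a uniform wall and base thickness of 9 mm. The base is a full 412×214 slab on the floor; four walls sit on top of the base. The front and back walls (the −y and +y sides) span the full width; the two side walls fit between them.

The open box has a circular hole of radius 16 mm through its front wall, centred at (x = 156, z = 38).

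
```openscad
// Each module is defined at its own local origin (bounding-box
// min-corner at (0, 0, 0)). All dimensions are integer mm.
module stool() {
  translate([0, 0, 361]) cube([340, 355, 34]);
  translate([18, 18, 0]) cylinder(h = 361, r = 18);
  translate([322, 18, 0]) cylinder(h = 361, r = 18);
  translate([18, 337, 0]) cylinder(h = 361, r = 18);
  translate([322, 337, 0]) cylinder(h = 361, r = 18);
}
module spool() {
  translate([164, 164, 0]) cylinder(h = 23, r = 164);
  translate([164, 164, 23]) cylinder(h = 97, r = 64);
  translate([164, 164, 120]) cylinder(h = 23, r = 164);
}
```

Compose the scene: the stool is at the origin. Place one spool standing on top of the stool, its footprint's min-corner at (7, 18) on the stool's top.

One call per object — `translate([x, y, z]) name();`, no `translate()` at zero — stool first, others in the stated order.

stool();
translate([7, 18, 395]) spool();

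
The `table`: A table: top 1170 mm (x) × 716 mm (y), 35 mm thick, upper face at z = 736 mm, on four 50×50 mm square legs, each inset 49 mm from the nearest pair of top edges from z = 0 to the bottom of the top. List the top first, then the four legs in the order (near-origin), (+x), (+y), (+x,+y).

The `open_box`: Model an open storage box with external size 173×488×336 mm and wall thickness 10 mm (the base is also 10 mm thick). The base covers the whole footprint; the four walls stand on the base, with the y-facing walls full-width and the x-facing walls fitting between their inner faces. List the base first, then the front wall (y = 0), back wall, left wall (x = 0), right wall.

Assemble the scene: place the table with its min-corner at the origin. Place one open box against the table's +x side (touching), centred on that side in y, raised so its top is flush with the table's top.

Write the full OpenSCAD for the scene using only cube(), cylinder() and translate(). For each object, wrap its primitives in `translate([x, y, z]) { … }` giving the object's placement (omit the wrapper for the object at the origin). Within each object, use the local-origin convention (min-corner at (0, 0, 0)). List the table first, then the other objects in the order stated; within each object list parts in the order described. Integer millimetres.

translate([0, 0, 701]) cube([1170, 716, 35]);
translate([49, 49, 0]) cube([50, 50, 701]);
translate([1071, 49, 0]) cube([50, 50, 701]);
translate([49, 617, 0]) cube([50, 50, 701]);
translate([1071, 617, 0]) cube([50, 50, 701]);
translate([1170, 114, 400]) {
  cube([173, 488, 10]);
  translate([0, 0, 10]) cube([173, 10, 326]);
  translate([0, 478, 10]) cube([173, 10, 326]);
  translate([0, 10, 10]) cube([10, 468, 326]);
  translate([163, 10, 10]) cube([10, 468, 326]);
}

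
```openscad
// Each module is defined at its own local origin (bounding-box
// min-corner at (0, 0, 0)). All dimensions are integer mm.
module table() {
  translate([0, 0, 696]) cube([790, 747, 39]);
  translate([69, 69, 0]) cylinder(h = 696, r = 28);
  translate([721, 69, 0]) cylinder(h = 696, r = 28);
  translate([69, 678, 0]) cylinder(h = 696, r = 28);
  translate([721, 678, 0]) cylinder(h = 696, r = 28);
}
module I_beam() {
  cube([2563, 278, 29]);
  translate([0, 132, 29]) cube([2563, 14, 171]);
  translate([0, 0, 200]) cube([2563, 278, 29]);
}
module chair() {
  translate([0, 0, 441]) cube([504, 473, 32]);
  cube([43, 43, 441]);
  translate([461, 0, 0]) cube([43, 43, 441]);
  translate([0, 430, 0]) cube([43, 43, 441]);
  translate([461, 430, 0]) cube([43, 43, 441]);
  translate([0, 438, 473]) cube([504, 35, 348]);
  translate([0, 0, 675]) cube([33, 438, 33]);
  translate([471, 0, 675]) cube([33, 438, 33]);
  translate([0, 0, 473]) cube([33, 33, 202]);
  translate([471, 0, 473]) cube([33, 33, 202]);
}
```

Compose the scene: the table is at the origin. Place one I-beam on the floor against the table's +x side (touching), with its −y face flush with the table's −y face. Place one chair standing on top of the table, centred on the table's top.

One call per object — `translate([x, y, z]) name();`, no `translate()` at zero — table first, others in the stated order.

table();
translate([790, 0, 0]) I_beam();
translate([143, 137, 735]) chair();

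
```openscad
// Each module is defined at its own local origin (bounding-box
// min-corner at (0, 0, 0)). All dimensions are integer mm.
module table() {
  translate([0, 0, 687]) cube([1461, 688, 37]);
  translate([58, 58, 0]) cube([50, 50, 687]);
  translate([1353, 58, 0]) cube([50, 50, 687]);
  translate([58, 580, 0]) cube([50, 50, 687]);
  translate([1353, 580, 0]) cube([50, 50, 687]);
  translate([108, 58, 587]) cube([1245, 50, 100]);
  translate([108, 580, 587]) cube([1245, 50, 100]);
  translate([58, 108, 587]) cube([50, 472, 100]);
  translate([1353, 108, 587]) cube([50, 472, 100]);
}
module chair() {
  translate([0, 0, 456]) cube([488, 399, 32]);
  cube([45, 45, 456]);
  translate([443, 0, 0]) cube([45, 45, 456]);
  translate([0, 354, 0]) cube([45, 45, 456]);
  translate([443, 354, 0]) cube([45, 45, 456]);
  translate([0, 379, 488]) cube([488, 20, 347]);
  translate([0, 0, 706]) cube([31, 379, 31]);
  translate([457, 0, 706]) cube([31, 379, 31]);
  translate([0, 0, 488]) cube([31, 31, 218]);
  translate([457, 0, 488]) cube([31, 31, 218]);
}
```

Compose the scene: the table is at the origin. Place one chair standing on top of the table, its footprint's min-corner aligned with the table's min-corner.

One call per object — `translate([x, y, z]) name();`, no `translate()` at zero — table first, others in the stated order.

table();
translate([0, 0, 724]) chair();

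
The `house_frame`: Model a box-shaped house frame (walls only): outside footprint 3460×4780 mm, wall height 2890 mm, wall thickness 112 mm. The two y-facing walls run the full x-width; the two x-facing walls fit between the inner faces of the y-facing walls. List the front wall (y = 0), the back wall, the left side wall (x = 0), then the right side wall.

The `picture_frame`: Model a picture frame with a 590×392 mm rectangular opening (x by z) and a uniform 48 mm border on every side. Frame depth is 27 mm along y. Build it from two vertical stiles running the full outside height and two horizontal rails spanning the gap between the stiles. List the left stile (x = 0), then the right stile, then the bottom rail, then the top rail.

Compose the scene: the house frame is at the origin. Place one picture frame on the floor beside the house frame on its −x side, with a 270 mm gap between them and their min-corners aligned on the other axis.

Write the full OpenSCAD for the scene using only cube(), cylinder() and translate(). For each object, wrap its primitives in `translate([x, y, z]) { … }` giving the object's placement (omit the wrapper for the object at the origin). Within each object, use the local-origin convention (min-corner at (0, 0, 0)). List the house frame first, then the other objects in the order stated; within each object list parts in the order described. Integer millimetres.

cube([3460, 112, 2890]);
translate([0, 4668, 0]) cube([3460, 112, 2890]);
translate([0, 112, 0]) cube([112, 4556, 2890]);
translate([3348, 112, 0]) cube([112, 4556, 2890]);
translate([-956, 0, 0]) {
  cube([48, 27, 488]);
  translate([638, 0, 0]) cube([48, 27, 488]);
  translate([48, 0, 0]) cube([590, 27, 48]);
  translate([48, 0, 440]) cube([590, 27, 48]);
}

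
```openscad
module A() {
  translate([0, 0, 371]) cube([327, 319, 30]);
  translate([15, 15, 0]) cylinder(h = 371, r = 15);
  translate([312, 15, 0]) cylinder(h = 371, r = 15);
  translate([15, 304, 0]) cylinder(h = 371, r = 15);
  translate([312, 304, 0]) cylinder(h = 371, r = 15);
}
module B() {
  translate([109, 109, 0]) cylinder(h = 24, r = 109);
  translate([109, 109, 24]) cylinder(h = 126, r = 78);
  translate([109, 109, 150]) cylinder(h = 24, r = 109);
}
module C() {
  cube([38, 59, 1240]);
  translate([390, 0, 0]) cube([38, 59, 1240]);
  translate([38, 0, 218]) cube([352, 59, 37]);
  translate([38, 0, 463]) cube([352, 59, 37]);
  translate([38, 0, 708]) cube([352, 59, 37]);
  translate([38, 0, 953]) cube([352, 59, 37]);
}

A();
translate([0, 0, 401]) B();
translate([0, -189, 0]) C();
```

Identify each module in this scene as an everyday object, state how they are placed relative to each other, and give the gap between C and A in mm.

The ladder's nearest face is 130 mm from the stool's −y face.

A is a stool. B is a spool. C is a ladder. The spool is on top of the stool. The ladder is on the floor beside the stool on its −y side. The gap between the ladder and the stool is 130 mm.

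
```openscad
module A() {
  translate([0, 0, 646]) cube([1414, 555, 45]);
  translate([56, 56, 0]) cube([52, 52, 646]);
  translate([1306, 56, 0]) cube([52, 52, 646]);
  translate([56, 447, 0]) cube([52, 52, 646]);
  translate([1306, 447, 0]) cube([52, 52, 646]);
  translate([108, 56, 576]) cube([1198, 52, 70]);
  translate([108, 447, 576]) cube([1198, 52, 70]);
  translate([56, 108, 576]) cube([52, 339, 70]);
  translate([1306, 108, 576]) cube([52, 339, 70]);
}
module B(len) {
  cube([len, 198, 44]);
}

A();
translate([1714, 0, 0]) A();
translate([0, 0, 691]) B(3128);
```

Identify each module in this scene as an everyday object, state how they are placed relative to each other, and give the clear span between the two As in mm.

Second table starts at x = 1714; first ends at x = 1414; clear span = 1714 − 1414 = 300 mm.

A is a table. B is a beam. A beam spans the tops of two tables. The clear span between the two tables is 300 mm.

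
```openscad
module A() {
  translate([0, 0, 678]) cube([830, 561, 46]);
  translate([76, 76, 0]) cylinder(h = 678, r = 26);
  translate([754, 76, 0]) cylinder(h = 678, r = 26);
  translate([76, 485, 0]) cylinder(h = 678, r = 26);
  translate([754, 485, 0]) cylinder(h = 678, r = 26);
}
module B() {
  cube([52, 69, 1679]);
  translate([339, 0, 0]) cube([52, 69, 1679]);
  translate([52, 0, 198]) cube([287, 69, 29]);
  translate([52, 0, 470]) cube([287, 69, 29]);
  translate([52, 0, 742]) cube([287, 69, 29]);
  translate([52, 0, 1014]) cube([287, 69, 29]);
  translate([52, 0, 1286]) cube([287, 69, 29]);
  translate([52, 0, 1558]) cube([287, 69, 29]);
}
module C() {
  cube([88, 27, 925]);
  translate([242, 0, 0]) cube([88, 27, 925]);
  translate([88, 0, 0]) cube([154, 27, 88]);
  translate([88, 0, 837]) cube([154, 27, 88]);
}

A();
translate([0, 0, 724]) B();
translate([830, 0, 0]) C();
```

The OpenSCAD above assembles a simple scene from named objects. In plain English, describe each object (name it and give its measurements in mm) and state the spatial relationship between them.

A is a rectangular dining table. The top is 830×561×46 mm with its upper surface at z = 724 mm. It stands on four round legs of 52 mm diameter, each leg's bounding box inset 50 mm from the nearest pair of top edges, running from the floor to the underside of the top.

B is a straight ladder. Two 52×69 mm vertical rails, 1679 mm tall, stand 391 mm apart (outside-to-outside) with their front faces coplanar on the −y side. 6 rungs, each 69 mm deep and 29 mm tall, span between the inner faces of the rails, front faces flush with the rails. The lowest rung's underside is at z = 198 mm and rungs are spaced 272 mm apart (underside to underside).

C is a picture frame with a 154×749 mm rectangular opening (x by z) and a uniform 88 mm border on every side. Frame depth is 27 mm along y. It is built from two vertical stiles running the full outside height and two horizontal rails spanning the gap between the stiles.

The ladder is on top of the table. The picture frame is against the table's +x side, with their −y faces flush.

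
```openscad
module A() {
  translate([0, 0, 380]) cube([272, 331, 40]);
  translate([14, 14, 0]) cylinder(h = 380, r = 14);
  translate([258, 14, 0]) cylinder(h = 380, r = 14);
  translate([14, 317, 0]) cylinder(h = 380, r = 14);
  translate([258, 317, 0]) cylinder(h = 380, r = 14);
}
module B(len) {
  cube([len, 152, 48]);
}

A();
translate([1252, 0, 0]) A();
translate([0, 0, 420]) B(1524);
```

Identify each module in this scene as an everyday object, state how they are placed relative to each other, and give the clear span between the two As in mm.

A is a stool. B is a beam. A beam spans the tops of two stools. The clear span between the two stools is 980 mm.

Second stool starts at x = 1252; first ends at x = 272; clear span = 1252 − 272 = 980 mm.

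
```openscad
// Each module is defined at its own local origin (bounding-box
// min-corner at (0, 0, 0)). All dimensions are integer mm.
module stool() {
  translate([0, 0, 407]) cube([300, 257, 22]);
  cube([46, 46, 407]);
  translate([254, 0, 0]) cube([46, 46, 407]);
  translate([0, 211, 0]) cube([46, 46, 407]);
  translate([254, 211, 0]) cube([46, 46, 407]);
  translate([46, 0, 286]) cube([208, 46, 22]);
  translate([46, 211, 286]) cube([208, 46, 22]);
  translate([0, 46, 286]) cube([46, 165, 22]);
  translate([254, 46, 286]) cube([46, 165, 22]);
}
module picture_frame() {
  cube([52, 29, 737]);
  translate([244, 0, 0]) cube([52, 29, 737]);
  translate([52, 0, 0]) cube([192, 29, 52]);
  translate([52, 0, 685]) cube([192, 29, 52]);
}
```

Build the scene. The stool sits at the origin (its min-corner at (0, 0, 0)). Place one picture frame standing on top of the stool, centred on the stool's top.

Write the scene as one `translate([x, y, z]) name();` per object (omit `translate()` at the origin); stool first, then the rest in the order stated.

stool();
translate([2, 114, 429]) picture_frame();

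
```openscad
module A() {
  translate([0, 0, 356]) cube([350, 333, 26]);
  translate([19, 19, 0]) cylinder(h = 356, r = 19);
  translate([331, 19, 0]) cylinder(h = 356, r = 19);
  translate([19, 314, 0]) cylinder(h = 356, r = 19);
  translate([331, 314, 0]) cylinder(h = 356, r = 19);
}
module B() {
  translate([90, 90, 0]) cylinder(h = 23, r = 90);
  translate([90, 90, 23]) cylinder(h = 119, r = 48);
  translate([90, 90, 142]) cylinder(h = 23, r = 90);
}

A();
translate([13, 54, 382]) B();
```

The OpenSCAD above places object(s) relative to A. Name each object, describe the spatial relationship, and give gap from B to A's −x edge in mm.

A is a stool. B is a spool. The spool is on top of the stool. The gap from the spool to the stool's −x edge is 13 mm.

The spool's min-x is at 13; the stool's min-x is 0; gap = 13 mm.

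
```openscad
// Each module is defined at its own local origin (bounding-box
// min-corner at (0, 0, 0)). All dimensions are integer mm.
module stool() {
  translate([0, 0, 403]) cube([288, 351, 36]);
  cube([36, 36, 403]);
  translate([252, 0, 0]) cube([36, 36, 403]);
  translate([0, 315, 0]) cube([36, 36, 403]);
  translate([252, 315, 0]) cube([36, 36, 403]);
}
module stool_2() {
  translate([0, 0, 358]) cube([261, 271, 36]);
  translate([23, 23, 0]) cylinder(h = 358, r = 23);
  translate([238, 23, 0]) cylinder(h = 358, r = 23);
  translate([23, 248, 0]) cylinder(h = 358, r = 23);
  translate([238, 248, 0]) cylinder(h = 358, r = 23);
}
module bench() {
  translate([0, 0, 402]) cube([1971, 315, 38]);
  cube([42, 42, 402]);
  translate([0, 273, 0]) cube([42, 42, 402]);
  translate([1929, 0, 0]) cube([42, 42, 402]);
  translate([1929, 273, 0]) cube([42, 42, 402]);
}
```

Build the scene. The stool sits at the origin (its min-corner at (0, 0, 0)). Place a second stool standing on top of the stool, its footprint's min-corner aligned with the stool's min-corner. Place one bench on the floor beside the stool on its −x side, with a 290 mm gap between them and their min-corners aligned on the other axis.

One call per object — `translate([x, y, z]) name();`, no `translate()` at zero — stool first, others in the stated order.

stool();
translate([0, 0, 439]) stool_2();
translate([-2261, 0, 0]) bench();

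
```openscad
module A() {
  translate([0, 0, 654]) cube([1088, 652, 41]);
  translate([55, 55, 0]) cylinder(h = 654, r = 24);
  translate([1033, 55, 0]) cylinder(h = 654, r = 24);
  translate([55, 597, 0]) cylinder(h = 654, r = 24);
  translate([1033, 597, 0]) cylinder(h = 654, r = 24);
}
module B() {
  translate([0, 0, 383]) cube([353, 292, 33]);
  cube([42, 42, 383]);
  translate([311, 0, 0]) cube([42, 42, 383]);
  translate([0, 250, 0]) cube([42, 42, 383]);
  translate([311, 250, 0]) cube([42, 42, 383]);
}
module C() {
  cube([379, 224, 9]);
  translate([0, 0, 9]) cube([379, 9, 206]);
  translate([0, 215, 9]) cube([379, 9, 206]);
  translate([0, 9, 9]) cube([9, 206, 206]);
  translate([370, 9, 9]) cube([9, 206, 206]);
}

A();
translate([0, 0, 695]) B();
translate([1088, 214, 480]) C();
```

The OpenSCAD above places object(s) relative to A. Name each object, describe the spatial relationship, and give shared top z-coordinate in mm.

Both tops at z = 695 mm.

A is a table. B is a stool. C is an open box. The stool is on top of the table. The open box is beside the table with their tops flush at z = 695. The shared top z-coordinate is 695 mm.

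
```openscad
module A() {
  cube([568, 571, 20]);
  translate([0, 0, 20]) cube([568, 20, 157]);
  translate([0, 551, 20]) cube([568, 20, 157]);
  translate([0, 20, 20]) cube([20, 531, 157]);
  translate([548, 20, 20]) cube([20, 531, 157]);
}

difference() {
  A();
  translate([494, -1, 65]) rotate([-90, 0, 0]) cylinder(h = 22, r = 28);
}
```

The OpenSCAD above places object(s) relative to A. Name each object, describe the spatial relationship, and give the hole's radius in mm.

The subtracted cylinder has r = 28 mm.

A is an open box. The open box has a circular hole through its front wall. The hole's radius is 28 mm.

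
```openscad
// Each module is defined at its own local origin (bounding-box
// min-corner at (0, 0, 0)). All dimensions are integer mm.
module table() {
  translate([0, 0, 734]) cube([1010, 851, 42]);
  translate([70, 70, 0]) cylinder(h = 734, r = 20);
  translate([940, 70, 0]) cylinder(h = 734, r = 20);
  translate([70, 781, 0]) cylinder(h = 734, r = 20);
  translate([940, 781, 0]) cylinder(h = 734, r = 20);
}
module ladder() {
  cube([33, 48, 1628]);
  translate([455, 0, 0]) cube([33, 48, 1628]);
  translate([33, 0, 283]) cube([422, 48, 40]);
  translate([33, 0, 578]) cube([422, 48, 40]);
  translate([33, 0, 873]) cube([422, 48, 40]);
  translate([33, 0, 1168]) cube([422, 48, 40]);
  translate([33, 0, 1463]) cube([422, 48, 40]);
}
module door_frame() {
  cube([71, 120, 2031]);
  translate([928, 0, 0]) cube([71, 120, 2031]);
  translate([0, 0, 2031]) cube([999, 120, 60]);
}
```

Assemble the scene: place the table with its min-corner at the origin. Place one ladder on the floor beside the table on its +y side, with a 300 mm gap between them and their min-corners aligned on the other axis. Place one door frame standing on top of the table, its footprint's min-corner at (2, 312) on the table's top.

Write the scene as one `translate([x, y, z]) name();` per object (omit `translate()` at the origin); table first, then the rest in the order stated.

table();
translate([0, 1151, 0]) ladder();
translate([2, 312, 776]) door_frame();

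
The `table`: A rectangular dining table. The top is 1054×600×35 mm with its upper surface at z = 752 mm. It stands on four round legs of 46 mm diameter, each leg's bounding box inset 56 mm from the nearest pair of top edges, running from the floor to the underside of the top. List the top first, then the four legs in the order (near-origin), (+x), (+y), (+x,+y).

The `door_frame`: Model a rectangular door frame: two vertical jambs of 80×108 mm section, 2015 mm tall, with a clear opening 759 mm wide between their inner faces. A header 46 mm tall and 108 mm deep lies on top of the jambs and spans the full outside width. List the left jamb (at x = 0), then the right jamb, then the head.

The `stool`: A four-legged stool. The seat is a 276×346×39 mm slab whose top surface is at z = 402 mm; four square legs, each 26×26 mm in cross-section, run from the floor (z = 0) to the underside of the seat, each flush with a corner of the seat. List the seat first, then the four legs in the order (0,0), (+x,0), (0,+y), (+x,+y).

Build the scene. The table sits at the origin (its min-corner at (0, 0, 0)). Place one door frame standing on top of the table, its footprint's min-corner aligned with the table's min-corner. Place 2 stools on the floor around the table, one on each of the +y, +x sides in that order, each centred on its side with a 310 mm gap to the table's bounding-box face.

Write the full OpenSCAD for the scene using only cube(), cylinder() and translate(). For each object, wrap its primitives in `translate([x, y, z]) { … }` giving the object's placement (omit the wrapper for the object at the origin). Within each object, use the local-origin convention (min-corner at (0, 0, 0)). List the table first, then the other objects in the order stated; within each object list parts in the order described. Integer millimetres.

translate([0, 0, 717]) cube([1054, 600, 35]);
translate([79, 79, 0]) cylinder(h = 717, r = 23);
translate([975, 79, 0]) cylinder(h = 717, r = 23);
translate([79, 521, 0]) cylinder(h = 717, r = 23);
translate([975, 521, 0]) cylinder(h = 717, r = 23);
translate([0, 0, 752]) {
  cube([80, 108, 2015]);
  translate([839, 0, 0]) cube([80, 108, 2015]);
  translate([0, 0, 2015]) cube([919, 108, 46]);
}
translate([389, 910, 0]) {
  translate([0, 0, 363]) cube([276, 346, 39]);
  cube([26, 26, 363]);
  translate([250, 0, 0]) cube([26, 26, 363]);
  translate([0, 320, 0]) cube([26, 26, 363]);
  translate([250, 320, 0]) cube([26, 26, 363]);
}
translate([1364, 127, 0]) {
  translate([0, 0, 363]) cube([276, 346, 39]);
  cube([26, 26, 363]);
  translate([250, 0, 0]) cube([26, 26, 363]);
  translate([0, 320, 0]) cube([26, 26, 363]);
  translate([250, 320, 0]) cube([26, 26, 363]);
}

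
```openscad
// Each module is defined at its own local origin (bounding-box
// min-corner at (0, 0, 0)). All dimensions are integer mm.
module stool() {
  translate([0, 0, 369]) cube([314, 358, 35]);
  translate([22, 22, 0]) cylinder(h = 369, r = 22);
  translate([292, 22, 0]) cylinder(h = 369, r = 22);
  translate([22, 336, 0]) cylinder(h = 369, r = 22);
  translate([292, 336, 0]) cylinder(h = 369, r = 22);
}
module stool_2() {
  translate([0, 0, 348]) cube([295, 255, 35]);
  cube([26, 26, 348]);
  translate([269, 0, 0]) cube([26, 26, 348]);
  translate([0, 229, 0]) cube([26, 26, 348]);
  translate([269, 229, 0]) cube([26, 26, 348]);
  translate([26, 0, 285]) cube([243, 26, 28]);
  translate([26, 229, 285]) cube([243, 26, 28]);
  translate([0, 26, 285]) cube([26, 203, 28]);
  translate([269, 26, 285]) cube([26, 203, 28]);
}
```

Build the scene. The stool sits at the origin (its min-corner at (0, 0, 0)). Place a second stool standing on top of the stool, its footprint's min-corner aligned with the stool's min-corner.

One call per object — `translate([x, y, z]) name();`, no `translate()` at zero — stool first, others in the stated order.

stool();
translate([0, 0, 404]) stool_2();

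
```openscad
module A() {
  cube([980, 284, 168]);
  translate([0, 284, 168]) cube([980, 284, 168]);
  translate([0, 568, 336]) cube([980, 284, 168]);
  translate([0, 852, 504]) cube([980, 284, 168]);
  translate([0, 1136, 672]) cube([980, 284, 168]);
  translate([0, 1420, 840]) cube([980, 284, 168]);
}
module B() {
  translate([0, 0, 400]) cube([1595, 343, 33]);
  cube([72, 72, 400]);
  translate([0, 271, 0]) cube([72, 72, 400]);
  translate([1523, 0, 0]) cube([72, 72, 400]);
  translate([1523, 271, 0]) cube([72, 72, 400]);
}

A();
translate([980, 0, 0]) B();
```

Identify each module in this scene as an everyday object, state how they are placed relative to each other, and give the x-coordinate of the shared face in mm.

A is a staircase. B is a bench. The bench is against the staircase's +x side, with their −y faces flush. The x-coordinate of the shared face is 980 mm.

The staircase's +x face and the bench's −x face are both at x = 980 mm.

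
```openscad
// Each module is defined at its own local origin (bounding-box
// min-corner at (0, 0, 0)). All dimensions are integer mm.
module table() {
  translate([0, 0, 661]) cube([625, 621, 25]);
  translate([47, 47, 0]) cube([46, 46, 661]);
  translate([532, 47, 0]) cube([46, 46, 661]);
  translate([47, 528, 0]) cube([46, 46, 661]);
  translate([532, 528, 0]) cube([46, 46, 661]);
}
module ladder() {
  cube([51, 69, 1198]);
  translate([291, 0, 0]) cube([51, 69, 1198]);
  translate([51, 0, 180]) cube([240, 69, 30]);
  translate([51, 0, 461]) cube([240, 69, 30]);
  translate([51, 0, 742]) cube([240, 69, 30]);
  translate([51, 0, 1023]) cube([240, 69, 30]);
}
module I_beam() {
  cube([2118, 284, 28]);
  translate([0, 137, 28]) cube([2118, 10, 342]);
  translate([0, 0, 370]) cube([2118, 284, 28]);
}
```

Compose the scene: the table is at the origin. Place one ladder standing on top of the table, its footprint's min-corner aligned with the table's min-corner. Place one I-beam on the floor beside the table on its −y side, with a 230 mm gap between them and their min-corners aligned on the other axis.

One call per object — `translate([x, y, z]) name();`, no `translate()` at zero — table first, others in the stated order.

table();
translate([0, 0, 686]) ladder();
translate([0, -514, 0]) I_beam();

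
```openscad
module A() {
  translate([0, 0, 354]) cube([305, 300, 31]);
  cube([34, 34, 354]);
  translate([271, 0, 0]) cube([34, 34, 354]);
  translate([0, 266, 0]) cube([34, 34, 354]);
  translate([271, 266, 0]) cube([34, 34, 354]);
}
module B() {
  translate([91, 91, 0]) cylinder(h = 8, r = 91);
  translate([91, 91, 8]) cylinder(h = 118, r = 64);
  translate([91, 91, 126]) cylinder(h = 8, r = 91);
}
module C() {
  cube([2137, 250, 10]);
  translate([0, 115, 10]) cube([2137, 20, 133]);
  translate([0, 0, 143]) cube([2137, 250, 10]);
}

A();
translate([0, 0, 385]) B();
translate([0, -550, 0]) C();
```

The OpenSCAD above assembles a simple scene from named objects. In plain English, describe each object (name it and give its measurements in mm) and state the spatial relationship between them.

A is a four-legged stool. The seat is 305×300 mm, 31 mm thick, top at z = 385 mm. It stands on four square legs, each 34×34 mm in cross-section, from z = 0 to the seat underside, each flush with a corner of the seat.

B is a spool: two coaxial disc flanges of radius 91 mm and thickness 8 mm, joined by a core cylinder of radius 64 mm and height 118 mm. The lower flange rests on z = 0 and the three cylinders share a vertical axis.

C is an I-beam lying along x, 2137 mm long. Overall section height 153 mm. Two flanges 250 mm wide (y) and 10 mm thick, one on the floor and one at the top; a web 20 mm thick runs between them, centred on the flange width.

The spool is on top of the stool. The I-beam is on the floor beside the stool on its −y side.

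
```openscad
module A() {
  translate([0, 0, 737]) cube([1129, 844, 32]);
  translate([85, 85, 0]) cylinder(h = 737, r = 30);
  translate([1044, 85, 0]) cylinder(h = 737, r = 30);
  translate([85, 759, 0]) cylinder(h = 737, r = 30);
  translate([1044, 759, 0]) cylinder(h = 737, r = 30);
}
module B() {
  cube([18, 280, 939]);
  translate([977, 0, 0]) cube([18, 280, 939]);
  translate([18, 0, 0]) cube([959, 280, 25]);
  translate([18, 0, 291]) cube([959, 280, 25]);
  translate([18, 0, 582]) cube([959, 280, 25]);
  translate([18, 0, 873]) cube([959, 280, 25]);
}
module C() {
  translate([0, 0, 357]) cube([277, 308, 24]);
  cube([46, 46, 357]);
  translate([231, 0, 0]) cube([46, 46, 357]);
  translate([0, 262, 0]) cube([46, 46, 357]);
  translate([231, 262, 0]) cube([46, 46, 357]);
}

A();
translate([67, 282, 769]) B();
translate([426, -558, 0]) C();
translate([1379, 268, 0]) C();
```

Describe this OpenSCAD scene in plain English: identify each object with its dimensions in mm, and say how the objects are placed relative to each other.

A is a table with a 1129×844 mm rectangular top, 32 mm thick, top surface at z = 769 mm, supported by four round legs of 60 mm diameter, each leg's bounding box inset 55 mm from the nearest pair of top edges, running from the floor.

B is an open bookshelf. Two side panels, each 18 mm thick, 280 mm deep and 939 mm tall, stand 995 mm apart (outside-to-outside). Between them sit 4 shelves, each 25 mm thick and 280 mm deep, spanning the full gap between the sides. The bottom shelf rests on the floor (its underside at z = 0) and the clear gap between one shelf's top and the next shelf's underside is 266 mm.

C is a simple wooden stool: a rectangular seat 277 mm (x) by 308 mm (y), 24 mm thick, top face at z = 381 mm, on four square legs, each 46×46 mm in cross-section. The legs rest on z = 0, each flush with a corner of the seat.

The bookshelf is on top of the table, centred. Two stools sit around the table at the −y, +x sides.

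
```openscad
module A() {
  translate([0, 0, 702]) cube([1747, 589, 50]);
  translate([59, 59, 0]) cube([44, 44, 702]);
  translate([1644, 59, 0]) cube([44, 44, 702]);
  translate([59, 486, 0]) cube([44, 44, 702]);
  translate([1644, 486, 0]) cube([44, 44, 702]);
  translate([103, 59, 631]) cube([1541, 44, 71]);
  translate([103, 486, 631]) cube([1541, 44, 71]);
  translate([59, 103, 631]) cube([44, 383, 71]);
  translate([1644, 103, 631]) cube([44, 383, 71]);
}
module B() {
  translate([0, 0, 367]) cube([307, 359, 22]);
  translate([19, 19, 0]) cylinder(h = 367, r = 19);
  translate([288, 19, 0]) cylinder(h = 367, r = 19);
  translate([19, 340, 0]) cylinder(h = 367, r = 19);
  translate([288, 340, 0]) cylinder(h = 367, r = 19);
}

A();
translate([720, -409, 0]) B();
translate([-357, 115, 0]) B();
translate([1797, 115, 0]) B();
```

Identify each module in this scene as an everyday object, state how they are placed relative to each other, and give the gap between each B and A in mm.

Each stool's nearest face is 50 mm from the table's bounding box.

A is a table. B is a stool. Three stools sit around the table at the −y, −x, +x sides. The gap between each stool and the table is 50 mm.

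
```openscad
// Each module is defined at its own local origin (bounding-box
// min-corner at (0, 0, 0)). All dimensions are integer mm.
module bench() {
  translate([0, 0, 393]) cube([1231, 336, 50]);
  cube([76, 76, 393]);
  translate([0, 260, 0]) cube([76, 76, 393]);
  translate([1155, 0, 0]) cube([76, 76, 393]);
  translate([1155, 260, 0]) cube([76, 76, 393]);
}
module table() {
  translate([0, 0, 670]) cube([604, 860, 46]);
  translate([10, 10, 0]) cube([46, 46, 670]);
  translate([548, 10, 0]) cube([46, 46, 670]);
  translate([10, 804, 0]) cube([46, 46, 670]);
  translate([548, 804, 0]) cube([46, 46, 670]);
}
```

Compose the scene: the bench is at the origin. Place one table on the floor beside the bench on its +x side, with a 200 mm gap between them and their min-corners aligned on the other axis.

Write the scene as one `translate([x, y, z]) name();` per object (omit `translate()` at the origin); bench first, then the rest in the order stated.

bench();
translate([1431, 0, 0]) table();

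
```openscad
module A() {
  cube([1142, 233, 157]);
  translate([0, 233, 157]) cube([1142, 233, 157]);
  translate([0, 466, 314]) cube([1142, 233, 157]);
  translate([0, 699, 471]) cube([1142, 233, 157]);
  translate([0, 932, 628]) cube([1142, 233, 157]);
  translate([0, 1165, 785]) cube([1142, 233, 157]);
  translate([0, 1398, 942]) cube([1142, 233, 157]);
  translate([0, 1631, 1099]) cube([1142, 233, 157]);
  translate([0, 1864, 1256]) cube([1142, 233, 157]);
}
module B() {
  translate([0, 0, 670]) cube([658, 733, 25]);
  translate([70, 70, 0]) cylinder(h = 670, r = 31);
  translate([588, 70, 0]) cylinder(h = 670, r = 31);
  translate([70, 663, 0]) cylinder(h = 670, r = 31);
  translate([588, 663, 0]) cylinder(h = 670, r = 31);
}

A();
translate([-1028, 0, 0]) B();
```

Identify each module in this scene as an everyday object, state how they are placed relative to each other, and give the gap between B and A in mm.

A is a staircase. B is a table. The table is on the floor beside the staircase on its −x side. The gap between the table and the staircase is 370 mm.

The table's nearest face is 370 mm from the staircase's −x face.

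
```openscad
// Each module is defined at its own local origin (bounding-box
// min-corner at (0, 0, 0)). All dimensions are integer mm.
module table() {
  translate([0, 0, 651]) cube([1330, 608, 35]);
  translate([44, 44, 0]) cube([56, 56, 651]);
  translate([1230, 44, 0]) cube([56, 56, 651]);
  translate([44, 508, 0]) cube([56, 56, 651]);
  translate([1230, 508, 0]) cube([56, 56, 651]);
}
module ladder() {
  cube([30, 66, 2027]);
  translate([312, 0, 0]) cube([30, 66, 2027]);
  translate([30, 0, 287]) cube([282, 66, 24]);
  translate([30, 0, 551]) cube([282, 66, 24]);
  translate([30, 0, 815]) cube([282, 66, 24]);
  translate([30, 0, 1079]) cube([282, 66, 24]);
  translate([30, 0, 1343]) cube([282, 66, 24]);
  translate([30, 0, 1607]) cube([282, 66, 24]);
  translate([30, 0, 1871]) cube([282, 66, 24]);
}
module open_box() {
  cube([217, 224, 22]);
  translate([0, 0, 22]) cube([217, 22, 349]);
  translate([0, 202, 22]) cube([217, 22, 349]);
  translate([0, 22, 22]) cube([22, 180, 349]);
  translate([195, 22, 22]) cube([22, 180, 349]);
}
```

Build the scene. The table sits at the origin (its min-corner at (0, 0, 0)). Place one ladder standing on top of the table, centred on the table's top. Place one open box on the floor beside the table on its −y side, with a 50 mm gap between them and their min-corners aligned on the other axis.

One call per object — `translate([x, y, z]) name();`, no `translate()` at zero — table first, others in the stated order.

table();
translate([494, 271, 686]) ladder();
translate([0, -274, 0]) open_box();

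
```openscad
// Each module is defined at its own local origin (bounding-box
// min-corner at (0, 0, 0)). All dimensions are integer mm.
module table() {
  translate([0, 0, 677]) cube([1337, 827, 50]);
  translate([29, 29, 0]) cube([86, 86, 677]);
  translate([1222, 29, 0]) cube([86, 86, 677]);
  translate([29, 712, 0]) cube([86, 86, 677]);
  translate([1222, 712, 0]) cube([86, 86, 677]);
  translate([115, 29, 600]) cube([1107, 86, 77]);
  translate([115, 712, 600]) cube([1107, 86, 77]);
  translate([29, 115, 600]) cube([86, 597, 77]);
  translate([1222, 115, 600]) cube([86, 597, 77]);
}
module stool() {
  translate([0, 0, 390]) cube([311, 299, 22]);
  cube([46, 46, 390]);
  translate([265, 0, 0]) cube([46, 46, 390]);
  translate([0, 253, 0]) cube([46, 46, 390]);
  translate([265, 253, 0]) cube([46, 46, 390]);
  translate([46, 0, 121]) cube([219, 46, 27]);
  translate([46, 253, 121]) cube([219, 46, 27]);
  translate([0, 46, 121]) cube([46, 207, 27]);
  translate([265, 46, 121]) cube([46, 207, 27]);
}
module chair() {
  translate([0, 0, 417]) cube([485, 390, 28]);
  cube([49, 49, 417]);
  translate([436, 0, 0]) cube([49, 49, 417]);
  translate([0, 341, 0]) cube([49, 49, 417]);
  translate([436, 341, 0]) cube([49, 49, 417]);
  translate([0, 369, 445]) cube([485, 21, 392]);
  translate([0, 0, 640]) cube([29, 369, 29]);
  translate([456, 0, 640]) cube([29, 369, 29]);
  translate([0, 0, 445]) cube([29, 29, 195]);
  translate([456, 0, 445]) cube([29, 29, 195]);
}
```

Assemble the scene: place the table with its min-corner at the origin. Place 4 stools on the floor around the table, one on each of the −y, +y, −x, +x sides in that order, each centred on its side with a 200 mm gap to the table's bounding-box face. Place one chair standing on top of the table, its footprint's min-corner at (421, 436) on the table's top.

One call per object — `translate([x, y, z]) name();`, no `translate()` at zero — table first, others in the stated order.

table();
translate([513, -499, 0]) stool();
translate([513, 1027, 0]) stool();
translate([-511, 264, 0]) stool();
translate([1537, 264, 0]) stool();
translate([421, 436, 727]) chair();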